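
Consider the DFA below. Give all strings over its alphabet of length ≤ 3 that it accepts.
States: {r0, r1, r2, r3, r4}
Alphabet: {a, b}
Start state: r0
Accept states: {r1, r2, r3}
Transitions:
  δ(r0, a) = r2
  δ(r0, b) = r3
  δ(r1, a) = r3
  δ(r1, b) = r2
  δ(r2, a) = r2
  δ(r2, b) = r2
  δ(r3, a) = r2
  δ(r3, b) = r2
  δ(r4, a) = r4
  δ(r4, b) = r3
a, b, aa, ab, ba, bb, aaa, aab, aba, abb, baa, bab, bba, bbb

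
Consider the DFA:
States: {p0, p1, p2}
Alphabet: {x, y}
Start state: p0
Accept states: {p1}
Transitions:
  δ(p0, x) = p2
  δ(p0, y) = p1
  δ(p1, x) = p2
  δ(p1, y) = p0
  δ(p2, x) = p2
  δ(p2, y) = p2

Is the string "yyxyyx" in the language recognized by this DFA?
Processing string "yyxyyx":
  p0 --y--> p1
  p1 --y--> p0
  p0 --x--> p2
  p2 --y--> p2
  p2 --y--> p2
  p2 --x--> p2
Final state: p2
Accept states: {p1}
No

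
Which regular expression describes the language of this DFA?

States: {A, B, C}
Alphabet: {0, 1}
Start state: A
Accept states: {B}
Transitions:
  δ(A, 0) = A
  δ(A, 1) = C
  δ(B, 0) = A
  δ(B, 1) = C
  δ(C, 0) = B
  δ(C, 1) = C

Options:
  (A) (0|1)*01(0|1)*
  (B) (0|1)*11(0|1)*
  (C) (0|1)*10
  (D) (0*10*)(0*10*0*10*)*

Check each option against the DFA on short strings; one disagreement eliminates an option:
  (A) (0|1)*01(0|1)*: on '01' the DFA goes A → A → C and rejects (C ∉ Accept), but the regex matches it → eliminate
  (B) (0|1)*11(0|1)*: on '10' the DFA goes A → C → B and accepts (B ∈ Accept), but the regex does not match it → eliminate
  (C) (0|1)*10: agrees with the DFA on every string of length ≤ 6
  (D) (0*10*)(0*10*0*10*)*: on '1' the DFA goes A → C and rejects (C ∉ Accept), but the regex matches it → eliminate
Only (C) is consistent with the DFA.
(C) (0|1)*10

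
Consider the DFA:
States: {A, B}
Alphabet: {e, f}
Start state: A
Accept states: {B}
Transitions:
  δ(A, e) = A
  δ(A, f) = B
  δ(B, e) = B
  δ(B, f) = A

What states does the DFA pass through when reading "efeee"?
read 'e': A → A
  read 'f': A → B
  read 'e': B → B
  read 'e': B → B
  read 'e': B → B
A -> A -> B -> B -> B -> B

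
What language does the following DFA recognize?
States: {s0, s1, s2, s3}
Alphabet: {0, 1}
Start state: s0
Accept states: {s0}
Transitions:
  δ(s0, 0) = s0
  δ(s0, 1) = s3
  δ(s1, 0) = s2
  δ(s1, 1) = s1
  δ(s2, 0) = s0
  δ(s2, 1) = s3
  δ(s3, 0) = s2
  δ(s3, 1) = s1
Testing a few strings:
  '000' → accept
  '010' → reject
  '11' → reject
  '1111' → reject
State roles: s0=value ≡ 0 (mod 4); s1=value ≡ 3 (mod 4); s2=value ≡ 2 (mod 4); s3=value ≡ 1 (mod 4)
All binary strings representing a multiple of 4 (read in base 2; leading zeros allowed and ε counts as 0)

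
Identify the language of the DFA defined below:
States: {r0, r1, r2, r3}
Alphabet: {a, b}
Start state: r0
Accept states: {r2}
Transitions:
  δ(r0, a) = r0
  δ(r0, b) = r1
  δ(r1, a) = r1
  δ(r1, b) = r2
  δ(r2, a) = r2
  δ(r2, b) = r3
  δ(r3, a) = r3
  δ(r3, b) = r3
Testing a few strings:
  'ba' → reject
  'baa' → reject
  'b' → reject
  'ab' → reject
State roles: r0=zero b's; r1=one b; r2=two b's; r3=≥ three b's (dead)
All strings over {a,b} containing exactly two b's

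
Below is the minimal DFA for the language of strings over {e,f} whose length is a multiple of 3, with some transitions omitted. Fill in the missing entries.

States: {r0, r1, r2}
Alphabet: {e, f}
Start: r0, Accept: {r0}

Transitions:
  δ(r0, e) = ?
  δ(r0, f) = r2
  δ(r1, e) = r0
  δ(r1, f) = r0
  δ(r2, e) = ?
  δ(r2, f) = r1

From the language and accept set, identify what each state tracks — r0: length ≡ 0 (mod 3); r1: length ≡ 2 (mod 3); r2: length ≡ 1 (mod 3).
Each missing δ(q, a) is the state matching the new tracked value after reading a.
δ(r0, e) = r2; δ(r2, e) = r1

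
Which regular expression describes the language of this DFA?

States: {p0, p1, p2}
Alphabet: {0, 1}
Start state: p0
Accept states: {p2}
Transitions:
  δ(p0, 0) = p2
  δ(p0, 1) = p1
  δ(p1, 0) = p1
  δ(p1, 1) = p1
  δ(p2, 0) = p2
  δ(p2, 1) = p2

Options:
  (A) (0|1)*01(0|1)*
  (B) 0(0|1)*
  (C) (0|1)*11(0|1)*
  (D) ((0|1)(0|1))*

Check each option against the DFA on short strings; one disagreement eliminates an option:
  (A) (0|1)*01(0|1)*: on '0' the DFA goes p0 → p2 and accepts (p2 ∈ Accept), but the regex does not match it → eliminate
  (B) 0(0|1)*: agrees with the DFA on every string of length ≤ 6
  (C) (0|1)*11(0|1)*: on '0' the DFA goes p0 → p2 and accepts (p2 ∈ Accept), but the regex does not match it → eliminate
  (D) ((0|1)(0|1))*: on ε the DFA stays in p0 and rejects (p0 ∉ Accept), but the regex matches it → eliminate
Only (B) is consistent with the DFA.
(B) 0(0|1)*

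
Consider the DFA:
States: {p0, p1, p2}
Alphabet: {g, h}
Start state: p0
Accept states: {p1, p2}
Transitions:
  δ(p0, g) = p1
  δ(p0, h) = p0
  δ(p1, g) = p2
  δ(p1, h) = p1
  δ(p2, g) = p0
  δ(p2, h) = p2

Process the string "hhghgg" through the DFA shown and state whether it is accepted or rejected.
Processing string "hhghgg":
  p0 --h--> p0
  p0 --h--> p0
  p0 --g--> p1
  p1 --h--> p1
  p1 --g--> p2
  p2 --g--> p0
Final state: p0
Accept states: {p1, p2}
No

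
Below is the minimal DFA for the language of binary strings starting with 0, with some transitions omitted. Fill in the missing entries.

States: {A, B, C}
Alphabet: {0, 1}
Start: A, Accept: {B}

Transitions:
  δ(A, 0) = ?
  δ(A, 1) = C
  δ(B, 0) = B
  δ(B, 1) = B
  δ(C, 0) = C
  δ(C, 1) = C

From the language and accept set, identify what each state tracks — A: no input read; B: started with 0; C: started with 1 (dead).
Each missing δ(q, a) is the state matching the new tracked value after reading a.
δ(A, 0) = B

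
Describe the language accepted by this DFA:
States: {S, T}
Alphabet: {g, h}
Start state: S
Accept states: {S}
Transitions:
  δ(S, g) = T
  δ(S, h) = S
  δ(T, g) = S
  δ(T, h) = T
Testing a few strings:
  'hhg' → reject
  'hh' → accept
  'hhh' → accept
  'h' → accept
State roles: S=even number of g's so far; T=odd number of g's so far
All strings over {g,h} with an even number of g's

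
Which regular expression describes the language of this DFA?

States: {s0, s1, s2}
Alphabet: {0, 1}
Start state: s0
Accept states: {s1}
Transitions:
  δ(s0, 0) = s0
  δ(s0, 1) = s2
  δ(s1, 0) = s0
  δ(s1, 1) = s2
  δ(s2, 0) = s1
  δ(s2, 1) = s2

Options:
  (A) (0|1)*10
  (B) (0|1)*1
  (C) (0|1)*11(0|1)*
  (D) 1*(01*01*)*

Check each option against the DFA on short strings; one disagreement eliminates an option:
  (A) (0|1)*10: agrees with the DFA on every string of length ≤ 6
  (B) (0|1)*1: on '1' the DFA goes s0 → s2 and rejects (s2 ∉ Accept), but the regex matches it → eliminate
  (C) (0|1)*11(0|1)*: on '10' the DFA goes s0 → s2 → s1 and accepts (s1 ∈ Accept), but the regex does not match it → eliminate
  (D) 1*(01*01*)*: on ε the DFA stays in s0 and rejects (s0 ∉ Accept), but the regex matches it → eliminate
Only (A) is consistent with the DFA.
(A) (0|1)*10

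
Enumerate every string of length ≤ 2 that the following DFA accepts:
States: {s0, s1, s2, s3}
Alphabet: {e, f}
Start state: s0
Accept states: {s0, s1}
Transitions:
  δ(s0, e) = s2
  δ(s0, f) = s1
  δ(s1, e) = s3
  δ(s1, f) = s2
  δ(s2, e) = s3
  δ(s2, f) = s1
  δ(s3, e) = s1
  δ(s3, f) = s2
ε, f, ef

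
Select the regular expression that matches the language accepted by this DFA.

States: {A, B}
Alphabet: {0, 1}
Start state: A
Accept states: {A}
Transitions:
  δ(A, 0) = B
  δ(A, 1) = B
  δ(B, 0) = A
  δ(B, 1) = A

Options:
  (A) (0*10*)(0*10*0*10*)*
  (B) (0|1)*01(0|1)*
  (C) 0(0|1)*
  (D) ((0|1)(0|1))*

Check each option against the DFA on short strings; one disagreement eliminates an option:
  (A) (0*10*)(0*10*0*10*)*: on ε the DFA stays in A and accepts (A ∈ Accept), but the regex does not match it → eliminate
  (B) (0|1)*01(0|1)*: on ε the DFA stays in A and accepts (A ∈ Accept), but the regex does not match it → eliminate
  (C) 0(0|1)*: on ε the DFA stays in A and accepts (A ∈ Accept), but the regex does not match it → eliminate
  (D) ((0|1)(0|1))*: agrees with the DFA on every string of length ≤ 6
Only (D) is consistent with the DFA.
(D) ((0|1)(0|1))*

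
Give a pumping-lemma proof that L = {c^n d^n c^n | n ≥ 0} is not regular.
Assume L is regular with pumping length p. Idea: pumping the first c-block unbalances it against the other two.
Choose s = c^p d^p c^p ∈ L (|s| = 3p ≥ p). By the pumping lemma, s = xyz with |xy| ≤ p, |y| > 0, so y = c^k with k ≥ 1, inside the first c-block. Then xy²z = c^(p+k) d^p c^p. The first block has length p+k ≠ p, so the three block lengths are no longer equal and xy²z ∉ L.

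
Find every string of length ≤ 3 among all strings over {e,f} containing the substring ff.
ff, eff, ffe, fff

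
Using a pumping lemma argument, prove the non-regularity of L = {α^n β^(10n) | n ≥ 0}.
Assume L is regular with pumping length p. Idea: pumping the α-block breaks the 1:10 ratio.
Choose s = α^p β^(10p) (length 11p ≥ p). By the pumping lemma, s = xyz with |xy| ≤ p, |y| > 0, so y = α^k with k ≥ 1. Then xy²z = α^(p+k) β^(10p). For this to be in L we would need 10p = 10(p+k), i.e. 10k = 0, contradicting k ≥ 1. So xy²z ∉ L.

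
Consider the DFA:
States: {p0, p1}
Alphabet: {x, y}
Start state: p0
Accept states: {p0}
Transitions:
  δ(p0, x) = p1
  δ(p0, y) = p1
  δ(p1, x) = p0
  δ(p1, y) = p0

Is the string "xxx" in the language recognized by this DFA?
Processing string "xxx":
  p0 --x--> p1
  p1 --x--> p0
  p0 --x--> p1
Final state: p1
Accept states: {p0}
No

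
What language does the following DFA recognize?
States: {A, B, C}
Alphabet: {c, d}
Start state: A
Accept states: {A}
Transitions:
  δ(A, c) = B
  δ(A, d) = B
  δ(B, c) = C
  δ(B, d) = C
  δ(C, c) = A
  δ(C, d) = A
Testing a few strings:
  'c' → reject
  'd' → reject
  'cd' → reject
  'dcc' → accept
State roles: A=length ≡ 0 (mod 3); B=length ≡ 1 (mod 3); C=length ≡ 2 (mod 3)
All strings over {c,d} whose length is a multiple of 3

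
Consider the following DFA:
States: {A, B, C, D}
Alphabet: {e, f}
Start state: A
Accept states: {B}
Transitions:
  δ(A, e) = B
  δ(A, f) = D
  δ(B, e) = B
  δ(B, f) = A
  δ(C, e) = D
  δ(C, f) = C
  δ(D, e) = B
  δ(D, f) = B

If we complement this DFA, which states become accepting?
Complement accept states = All states \ Original accept states
= {A, B, C, D} \ {B}
{A, C, D}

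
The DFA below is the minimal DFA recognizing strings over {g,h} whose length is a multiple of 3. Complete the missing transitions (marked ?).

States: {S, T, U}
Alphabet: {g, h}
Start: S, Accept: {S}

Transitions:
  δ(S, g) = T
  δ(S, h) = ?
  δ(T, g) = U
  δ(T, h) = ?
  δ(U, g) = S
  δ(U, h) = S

From the language and accept set, identify what each state tracks — S: length ≡ 0 (mod 3); T: length ≡ 1 (mod 3); U: length ≡ 2 (mod 3).
Each missing δ(q, a) is the state matching the new tracked value after reading a.
δ(S, h) = T; δ(T, h) = U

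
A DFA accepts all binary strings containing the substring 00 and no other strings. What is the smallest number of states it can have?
By Myhill–Nerode, count the distinguishable equivalence classes: 3 classes — one per longest suffix of the input that is a prefix of '00' (lengths 0 through 1), plus an absorbing 'already seen 00' class.
3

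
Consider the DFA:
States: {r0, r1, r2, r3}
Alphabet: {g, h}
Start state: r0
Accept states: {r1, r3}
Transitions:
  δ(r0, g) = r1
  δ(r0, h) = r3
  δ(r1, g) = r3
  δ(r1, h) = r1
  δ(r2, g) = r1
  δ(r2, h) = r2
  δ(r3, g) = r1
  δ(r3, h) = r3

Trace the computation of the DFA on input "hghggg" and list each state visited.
read 'h': r0 → r3
  read 'g': r3 → r1
  read 'h': r1 → r1
  read 'g': r1 → r3
  read 'g': r3 → r1
  read 'g': r1 → r3
r0 -> r3 -> r1 -> r1 -> r3 -> r1 -> r3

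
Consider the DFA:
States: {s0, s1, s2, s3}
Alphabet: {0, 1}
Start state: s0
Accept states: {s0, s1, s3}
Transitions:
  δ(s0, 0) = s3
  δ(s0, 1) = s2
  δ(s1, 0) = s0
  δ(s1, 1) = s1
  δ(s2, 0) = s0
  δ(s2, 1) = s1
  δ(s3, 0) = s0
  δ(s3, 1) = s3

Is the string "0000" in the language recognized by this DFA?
Processing string "0000":
  s0 --0--> s3
  s3 --0--> s0
  s0 --0--> s3
  s3 --0--> s0
Final state: s0
Accept states: {s0, s1, s3}
Yes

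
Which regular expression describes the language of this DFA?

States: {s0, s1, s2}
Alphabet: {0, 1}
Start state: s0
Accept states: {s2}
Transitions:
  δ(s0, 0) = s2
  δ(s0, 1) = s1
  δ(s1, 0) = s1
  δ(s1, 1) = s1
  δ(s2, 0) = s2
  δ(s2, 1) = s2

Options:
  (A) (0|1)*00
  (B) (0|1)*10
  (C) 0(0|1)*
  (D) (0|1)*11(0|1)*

Check each option against the DFA on short strings; one disagreement eliminates an option:
  (A) (0|1)*00: on '0' the DFA goes s0 → s2 and accepts (s2 ∈ Accept), but the regex does not match it → eliminate
  (B) (0|1)*10: on '0' the DFA goes s0 → s2 and accepts (s2 ∈ Accept), but the regex does not match it → eliminate
  (C) 0(0|1)*: agrees with the DFA on every string of length ≤ 6
  (D) (0|1)*11(0|1)*: on '0' the DFA goes s0 → s2 and accepts (s2 ∈ Accept), but the regex does not match it → eliminate
Only (C) is consistent with the DFA.
(C) 0(0|1)*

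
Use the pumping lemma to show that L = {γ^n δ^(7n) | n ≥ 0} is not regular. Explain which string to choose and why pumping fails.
Assume L is regular with pumping length p. Idea: pumping the γ-block breaks the 1:7 ratio.
Choose s = γ^p δ^(7p) (length 8p ≥ p). By the pumping lemma, s = xyz with |xy| ≤ p, |y| > 0, so y = γ^k with k ≥ 1. Then xy²z = γ^(p+k) δ^(7p). For this to be in L we would need 7p = 7(p+k), i.e. 7k = 0, contradicting k ≥ 1. So xy²z ∉ L.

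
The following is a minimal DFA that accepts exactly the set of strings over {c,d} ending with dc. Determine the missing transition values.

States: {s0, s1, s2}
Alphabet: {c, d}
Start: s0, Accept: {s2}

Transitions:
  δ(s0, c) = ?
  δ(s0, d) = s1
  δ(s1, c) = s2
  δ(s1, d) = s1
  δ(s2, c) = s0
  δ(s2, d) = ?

From the language and accept set, identify what each state tracks — s0: no suffix match; s1: one trailing d; s2: suffix is dc.
Each missing δ(q, a) is the state matching the new tracked value after reading a.
δ(s0, c) = s0; δ(s2, d) = s1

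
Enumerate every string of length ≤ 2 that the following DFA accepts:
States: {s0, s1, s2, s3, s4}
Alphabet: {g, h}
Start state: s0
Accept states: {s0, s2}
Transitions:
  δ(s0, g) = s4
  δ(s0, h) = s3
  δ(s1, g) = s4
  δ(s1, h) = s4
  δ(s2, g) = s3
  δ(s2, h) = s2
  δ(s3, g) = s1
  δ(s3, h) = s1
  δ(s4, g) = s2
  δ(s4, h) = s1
ε, gg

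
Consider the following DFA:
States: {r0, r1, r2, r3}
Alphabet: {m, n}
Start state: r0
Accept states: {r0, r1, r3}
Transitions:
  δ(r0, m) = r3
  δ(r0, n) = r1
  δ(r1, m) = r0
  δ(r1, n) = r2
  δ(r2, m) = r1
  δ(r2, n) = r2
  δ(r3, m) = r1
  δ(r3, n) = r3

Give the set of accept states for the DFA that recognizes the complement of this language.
Complement accept states = All states \ Original accept states
= {r0, r1, r2, r3} \ {r0, r1, r3}
{r2}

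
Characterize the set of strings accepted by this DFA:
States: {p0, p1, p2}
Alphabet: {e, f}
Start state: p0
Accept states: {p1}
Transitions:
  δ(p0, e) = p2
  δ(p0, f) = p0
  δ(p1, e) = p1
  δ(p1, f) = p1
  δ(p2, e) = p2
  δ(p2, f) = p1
Testing a few strings:
  'ff' → reject
  'feef' → accept
  'f' → reject
  'efff' → accept
State roles: p0=no e seen yet; p1=substring ef seen; p2=seen a e, waiting for f
All strings over {e,f} containing the substring ef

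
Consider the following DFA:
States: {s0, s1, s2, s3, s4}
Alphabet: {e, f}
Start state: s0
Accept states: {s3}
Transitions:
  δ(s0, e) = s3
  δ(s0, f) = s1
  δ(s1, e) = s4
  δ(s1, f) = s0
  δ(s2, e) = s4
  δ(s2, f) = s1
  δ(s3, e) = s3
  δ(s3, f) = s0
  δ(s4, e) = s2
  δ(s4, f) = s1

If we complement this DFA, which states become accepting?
Complement accept states = All states \ Original accept states
= {s0, s1, s2, s3, s4} \ {s3}
{s0, s1, s2, s4}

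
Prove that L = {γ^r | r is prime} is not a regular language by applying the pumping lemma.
Assume L is regular with pumping length p. Idea: pumping by a suitable count produces a composite length.
Let q be a prime with q ≥ p and choose s = γ^q ∈ L. By the pumping lemma, s = xyz with |xy| ≤ p, |y| = k ≥ 1. Take i = q+1: |xy^(q+1)z| = q + q·k = q(1+k). Since q ≥ 2 and 1+k ≥ 2, q(1+k) is composite, so xy^(q+1)z ∉ L.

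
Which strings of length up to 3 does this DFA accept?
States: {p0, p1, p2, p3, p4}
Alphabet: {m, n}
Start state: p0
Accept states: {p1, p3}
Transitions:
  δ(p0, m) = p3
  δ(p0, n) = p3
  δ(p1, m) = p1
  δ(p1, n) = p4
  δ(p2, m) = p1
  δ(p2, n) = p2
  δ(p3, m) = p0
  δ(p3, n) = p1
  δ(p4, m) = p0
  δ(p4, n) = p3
m, n, mn, nn, mmm, mmn, mnm, nmm, nmn, nnm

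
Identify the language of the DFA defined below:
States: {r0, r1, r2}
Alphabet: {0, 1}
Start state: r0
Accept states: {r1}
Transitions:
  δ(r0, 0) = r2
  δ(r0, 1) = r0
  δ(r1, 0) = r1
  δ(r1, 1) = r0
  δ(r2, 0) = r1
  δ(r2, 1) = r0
Testing a few strings:
  '110' → reject
  '00' → accept
  '1000' → accept
  '01' → reject
State roles: r0=last symbol not 0; r1=two trailing 0's; r2=one trailing 0
All binary strings ending with 00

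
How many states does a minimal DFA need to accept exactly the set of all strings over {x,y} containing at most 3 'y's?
By Myhill–Nerode, count the distinguishable equivalence classes: 5 classes — having seen 0, 1, …, 3, or >3 copies of 'y'; counts 0 through 3 are accepting and >3 is dead.
5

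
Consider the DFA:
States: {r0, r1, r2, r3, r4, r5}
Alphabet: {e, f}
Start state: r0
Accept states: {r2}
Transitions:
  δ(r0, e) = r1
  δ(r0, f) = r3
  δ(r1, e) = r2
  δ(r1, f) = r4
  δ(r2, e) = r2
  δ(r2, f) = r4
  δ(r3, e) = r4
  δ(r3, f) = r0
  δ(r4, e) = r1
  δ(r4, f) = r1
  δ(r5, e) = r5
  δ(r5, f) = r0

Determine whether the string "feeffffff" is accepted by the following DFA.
Processing string "feeffffff":
  r0 --f--> r3
  r3 --e--> r4
  r4 --e--> r1
  r1 --f--> r4
  r4 --f--> r1
  r1 --f--> r4
  r4 --f--> r1
  r1 --f--> r4
  r4 --f--> r1
Final state: r1
Accept states: {r2}
No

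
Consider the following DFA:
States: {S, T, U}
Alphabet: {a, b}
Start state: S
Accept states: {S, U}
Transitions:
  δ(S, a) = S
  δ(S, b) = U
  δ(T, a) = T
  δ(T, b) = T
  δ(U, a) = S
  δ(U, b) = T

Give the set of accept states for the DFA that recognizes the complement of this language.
Complement accept states = All states \ Original accept states
= {S, T, U} \ {S, U}
{T}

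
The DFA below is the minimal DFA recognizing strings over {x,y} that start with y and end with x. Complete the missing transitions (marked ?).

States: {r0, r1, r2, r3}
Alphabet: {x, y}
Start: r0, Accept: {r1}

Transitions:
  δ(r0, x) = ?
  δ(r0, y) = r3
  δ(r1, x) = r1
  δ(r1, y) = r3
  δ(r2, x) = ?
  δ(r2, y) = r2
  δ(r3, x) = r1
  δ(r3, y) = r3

From the language and accept set, identify what each state tracks — r0: no input read; r1: started with y, last symbol x; r2: started with x (dead); r3: started with y, last symbol y.
Each missing δ(q, a) is the state matching the new tracked value after reading a.
δ(r0, x) = r2; δ(r2, x) = r2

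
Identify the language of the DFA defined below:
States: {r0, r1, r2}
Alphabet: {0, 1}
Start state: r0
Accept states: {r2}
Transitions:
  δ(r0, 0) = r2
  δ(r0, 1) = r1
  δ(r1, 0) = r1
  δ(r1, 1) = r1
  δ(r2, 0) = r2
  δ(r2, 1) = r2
Testing a few strings:
  '011' → accept
  '00' → accept
  '110' → reject
  '1' → reject
State roles: r0=no input read; r1=started with 1 (dead); r2=started with 0
All binary strings starting with 0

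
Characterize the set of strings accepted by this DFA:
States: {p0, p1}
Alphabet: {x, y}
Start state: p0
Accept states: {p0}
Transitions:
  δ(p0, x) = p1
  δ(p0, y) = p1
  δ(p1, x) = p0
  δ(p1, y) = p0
Testing a few strings:
  'x' → reject
  'y' → reject
  'xy' → accept
  'xx' → accept
State roles: p0=even length so far; p1=odd length so far
All strings over {x,y} of even length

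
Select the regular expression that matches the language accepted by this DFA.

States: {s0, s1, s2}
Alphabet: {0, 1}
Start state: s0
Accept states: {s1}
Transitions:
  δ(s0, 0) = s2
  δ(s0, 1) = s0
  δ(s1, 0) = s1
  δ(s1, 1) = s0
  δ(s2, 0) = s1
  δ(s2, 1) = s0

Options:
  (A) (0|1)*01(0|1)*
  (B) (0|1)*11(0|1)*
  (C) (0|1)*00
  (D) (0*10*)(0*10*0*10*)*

Check each option against the DFA on short strings; one disagreement eliminates an option:
  (A) (0|1)*01(0|1)*: on '00' the DFA goes s0 → s2 → s1 and accepts (s1 ∈ Accept), but the regex does not match it → eliminate
  (B) (0|1)*11(0|1)*: on '00' the DFA goes s0 → s2 → s1 and accepts (s1 ∈ Accept), but the regex does not match it → eliminate
  (C) (0|1)*00: agrees with the DFA on every string of length ≤ 6
  (D) (0*10*)(0*10*0*10*)*: on '1' the DFA goes s0 → s0 and rejects (s0 ∉ Accept), but the regex matches it → eliminate
Only (C) is consistent with the DFA.
(C) (0|1)*00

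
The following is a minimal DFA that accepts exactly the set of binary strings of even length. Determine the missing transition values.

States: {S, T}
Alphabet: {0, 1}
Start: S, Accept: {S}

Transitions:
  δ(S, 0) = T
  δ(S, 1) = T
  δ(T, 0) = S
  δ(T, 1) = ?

From the language and accept set, identify what each state tracks — S: even length so far; T: odd length so far.
Each missing δ(q, a) is the state matching the new tracked value after reading a.
δ(T, 1) = S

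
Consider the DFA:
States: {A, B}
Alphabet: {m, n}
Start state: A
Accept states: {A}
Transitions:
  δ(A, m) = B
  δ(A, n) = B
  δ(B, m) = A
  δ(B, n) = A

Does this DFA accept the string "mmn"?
Processing string "mmn":
  A --m--> B
  B --m--> A
  A --n--> B
Final state: B
Accept states: {A}
No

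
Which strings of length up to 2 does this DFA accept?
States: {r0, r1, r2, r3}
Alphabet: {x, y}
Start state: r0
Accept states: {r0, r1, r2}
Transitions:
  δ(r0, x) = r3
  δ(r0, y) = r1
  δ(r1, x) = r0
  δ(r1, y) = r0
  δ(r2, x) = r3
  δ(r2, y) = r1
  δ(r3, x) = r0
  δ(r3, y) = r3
ε, y, xx, yx, yy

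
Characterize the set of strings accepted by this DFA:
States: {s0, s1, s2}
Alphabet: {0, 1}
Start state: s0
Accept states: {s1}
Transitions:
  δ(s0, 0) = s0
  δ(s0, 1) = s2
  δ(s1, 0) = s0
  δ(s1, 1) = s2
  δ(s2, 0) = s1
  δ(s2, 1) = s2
Testing a few strings:
  '0' → reject
  '0011' → reject
  '0010' → accept
  '00' → reject
State roles: s0=no suffix match; s1=suffix is 10; s2=one trailing 1
All binary strings ending with 10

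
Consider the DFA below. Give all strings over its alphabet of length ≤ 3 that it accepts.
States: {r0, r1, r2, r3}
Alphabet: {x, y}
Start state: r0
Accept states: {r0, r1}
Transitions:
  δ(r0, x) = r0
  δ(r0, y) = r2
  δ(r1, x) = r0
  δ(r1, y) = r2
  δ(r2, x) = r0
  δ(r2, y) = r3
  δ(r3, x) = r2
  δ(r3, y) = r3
ε, x, xx, yx, xxx, xyx, yxx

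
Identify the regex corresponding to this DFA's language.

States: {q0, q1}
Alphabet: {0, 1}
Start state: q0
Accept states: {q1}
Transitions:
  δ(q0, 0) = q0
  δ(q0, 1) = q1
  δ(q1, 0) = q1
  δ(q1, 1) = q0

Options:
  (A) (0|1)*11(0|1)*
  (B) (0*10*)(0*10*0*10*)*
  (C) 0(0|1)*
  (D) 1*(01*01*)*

Check each option against the DFA on short strings; one disagreement eliminates an option:
  (A) (0|1)*11(0|1)*: on '1' the DFA goes q0 → q1 and accepts (q1 ∈ Accept), but the regex does not match it → eliminate
  (B) (0*10*)(0*10*0*10*)*: agrees with the DFA on every string of length ≤ 6
  (C) 0(0|1)*: on '0' the DFA goes q0 → q0 and rejects (q0 ∉ Accept), but the regex matches it → eliminate
  (D) 1*(01*01*)*: on ε the DFA stays in q0 and rejects (q0 ∉ Accept), but the regex matches it → eliminate
Only (B) is consistent with the DFA.
(B) (0*10*)(0*10*0*10*)*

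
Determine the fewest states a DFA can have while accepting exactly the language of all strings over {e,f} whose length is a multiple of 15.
By Myhill–Nerode, count the distinguishable equivalence classes: 15 classes — one per residue of the length mod 15; class i is distinguished from class j by any string of length (15 − i) mod 15.
15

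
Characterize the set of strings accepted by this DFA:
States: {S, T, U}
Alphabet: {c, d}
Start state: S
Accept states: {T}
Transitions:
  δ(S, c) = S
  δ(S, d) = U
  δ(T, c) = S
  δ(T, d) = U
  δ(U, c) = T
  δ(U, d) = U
Testing a few strings:
  'ddd' → reject
  'dc' → accept
  'dcd' → reject
  'ccd' → reject
State roles: S=no suffix match; T=suffix is dc; U=one trailing d
All strings over {c,d} ending with dc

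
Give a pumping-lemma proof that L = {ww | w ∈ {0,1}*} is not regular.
Assume L is regular with pumping length p. Idea: pumping the leading 0-block breaks the equality of the two halves.
Choose s = 0^p 1 0^p 1 ∈ L (with w = 0^p 1). |s| = 2p+2 ≥ p. By the pumping lemma, s = xyz with |xy| ≤ p, |y| > 0, so y = 0^k with k ≥ 1, in the first 0-block. Then xy²z = 0^(p+k) 1 0^p 1, of length 2p+2+k. If k is odd this length is odd, so it cannot be of the form ww. If k is even, each half has length p+1+k/2 ≤ p+k, so the first half lies entirely inside the leading 0-block and contains no 1, while the second half ends in 1; the halves differ. Either way xy²z ∉ L.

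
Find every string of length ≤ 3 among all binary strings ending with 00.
00, 000, 100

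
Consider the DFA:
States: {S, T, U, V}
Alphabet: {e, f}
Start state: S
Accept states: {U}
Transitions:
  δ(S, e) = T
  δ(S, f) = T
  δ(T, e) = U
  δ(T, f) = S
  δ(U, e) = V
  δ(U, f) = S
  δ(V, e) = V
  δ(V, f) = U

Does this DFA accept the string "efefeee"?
Processing string "efefeee":
  S --e--> T
  T --f--> S
  S --e--> T
  T --f--> S
  S --e--> T
  T --e--> U
  U --e--> V
Final state: V
Accept states: {U}
No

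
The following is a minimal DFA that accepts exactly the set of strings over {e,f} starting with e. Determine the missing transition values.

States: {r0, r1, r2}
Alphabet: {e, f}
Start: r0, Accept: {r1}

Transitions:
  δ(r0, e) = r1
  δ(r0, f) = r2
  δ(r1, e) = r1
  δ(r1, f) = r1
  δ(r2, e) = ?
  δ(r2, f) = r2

From the language and accept set, identify what each state tracks — r0: no input read; r1: started with e; r2: started with f (dead).
Each missing δ(q, a) is the state matching the new tracked value after reading a.
δ(r2, e) = r2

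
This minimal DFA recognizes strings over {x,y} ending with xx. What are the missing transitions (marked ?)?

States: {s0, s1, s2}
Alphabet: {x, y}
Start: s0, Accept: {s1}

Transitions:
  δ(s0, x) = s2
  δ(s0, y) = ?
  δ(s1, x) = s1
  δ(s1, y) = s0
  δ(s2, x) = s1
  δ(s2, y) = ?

From the language and accept set, identify what each state tracks — s0: last symbol not x; s1: two trailing x's; s2: one trailing x.
Each missing δ(q, a) is the state matching the new tracked value after reading a.
δ(s0, y) = s0; δ(s2, y) = s0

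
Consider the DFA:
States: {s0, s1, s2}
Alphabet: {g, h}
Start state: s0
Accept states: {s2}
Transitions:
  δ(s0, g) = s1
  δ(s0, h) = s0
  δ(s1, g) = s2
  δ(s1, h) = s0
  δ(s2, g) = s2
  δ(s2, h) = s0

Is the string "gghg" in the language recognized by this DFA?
Processing string "gghg":
  s0 --g--> s1
  s1 --g--> s2
  s2 --h--> s0
  s0 --g--> s1
Final state: s1
Accept states: {s2}
No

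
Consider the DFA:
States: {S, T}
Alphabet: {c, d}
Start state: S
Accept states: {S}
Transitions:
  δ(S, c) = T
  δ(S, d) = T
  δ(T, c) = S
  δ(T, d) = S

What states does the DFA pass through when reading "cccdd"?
read 'c': S → T
  read 'c': T → S
  read 'c': S → T
  read 'd': T → S
  read 'd': S → T
S -> T -> S -> T -> S -> T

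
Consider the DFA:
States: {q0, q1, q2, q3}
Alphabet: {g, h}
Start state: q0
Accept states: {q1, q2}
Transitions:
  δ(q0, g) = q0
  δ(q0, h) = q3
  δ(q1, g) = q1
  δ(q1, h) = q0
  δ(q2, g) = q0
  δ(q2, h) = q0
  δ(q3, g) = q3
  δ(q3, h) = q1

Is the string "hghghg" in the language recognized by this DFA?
Processing string "hghghg":
  q0 --h--> q3
  q3 --g--> q3
  q3 --h--> q1
  q1 --g--> q1
  q1 --h--> q0
  q0 --g--> q0
Final state: q0
Accept states: {q1, q2}
No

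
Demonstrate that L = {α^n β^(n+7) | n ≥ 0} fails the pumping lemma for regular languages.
Assume L is regular with pumping length p. Idea: pumping the α-block breaks the fixed offset of 7.
Choose s = α^p β^(p+7) ∈ L. By the pumping lemma, s = xyz with |xy| ≤ p, |y| > 0, so y = α^k with k ≥ 1. Then xy²z = α^(p+k) β^(p+7). For this to be in L we would need p+7 = (p+k)+7, i.e. k = 0, contradicting k ≥ 1. So xy²z ∉ L.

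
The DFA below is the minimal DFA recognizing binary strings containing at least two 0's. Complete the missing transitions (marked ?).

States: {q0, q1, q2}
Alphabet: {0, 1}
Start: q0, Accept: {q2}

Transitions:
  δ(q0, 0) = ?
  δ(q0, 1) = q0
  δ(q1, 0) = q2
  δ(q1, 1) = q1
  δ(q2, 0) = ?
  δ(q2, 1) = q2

From the language and accept set, identify what each state tracks — q0: zero 0's seen; q1: one 0 seen; q2: ≥ two 0's seen.
Each missing δ(q, a) is the state matching the new tracked value after reading a.
δ(q0, 0) = q1; δ(q2, 0) = q2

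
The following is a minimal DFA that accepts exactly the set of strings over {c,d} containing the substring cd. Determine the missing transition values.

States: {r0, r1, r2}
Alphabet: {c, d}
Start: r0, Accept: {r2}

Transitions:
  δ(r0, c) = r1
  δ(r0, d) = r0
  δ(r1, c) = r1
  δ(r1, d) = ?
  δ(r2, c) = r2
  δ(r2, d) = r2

From the language and accept set, identify what each state tracks — r0: no c seen yet; r1: seen a c, waiting for d; r2: substring cd seen.
Each missing δ(q, a) is the state matching the new tracked value after reading a.
δ(r1, d) = r2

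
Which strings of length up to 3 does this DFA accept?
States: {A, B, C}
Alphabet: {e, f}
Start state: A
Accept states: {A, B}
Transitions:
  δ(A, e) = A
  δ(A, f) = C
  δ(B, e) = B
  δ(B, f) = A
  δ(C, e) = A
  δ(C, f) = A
ε, e, ee, fe, ff, eee, efe, eff, fee, ffe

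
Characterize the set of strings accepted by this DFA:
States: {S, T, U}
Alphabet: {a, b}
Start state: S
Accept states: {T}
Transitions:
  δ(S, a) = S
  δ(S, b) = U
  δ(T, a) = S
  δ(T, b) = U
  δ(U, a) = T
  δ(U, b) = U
Testing a few strings:
  'abb' → reject
  'bb' → reject
  'abaa' → reject
  'abbb' → reject
State roles: S=no suffix match; T=suffix is ba; U=one trailing b
All strings over {a,b} ending with ba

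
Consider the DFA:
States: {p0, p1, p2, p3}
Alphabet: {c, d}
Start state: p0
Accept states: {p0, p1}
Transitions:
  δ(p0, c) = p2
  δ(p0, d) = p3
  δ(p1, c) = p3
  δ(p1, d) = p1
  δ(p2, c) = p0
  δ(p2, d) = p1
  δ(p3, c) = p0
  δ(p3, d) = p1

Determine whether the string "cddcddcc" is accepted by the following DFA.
Processing string "cddcddcc":
  p0 --c--> p2
  p2 --d--> p1
  p1 --d--> p1
  p1 --c--> p3
  p3 --d--> p1
  p1 --d--> p1
  p1 --c--> p3
  p3 --c--> p0
Final state: p0
Accept states: {p0, p1}
Yes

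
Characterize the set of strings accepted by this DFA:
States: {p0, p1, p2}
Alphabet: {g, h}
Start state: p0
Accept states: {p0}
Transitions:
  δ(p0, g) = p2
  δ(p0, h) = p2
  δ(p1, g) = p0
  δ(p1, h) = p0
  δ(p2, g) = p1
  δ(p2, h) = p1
Testing a few strings:
  'hhg' → accept
  'ggg' → accept
  'hh' → reject
  'h' → reject
State roles: p0=length ≡ 0 (mod 3); p1=length ≡ 2 (mod 3); p2=length ≡ 1 (mod 3)
All strings over {g,h} whose length is a multiple of 3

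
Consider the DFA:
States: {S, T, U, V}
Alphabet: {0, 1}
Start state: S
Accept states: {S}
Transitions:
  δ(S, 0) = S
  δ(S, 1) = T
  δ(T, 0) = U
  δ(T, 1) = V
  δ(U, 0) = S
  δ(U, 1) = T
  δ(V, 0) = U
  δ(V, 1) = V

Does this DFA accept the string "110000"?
Processing string "110000":
  S --1--> T
  T --1--> V
  V --0--> U
  U --0--> S
  S --0--> S
  S --0--> S
Final state: S
Accept states: {S}
Yes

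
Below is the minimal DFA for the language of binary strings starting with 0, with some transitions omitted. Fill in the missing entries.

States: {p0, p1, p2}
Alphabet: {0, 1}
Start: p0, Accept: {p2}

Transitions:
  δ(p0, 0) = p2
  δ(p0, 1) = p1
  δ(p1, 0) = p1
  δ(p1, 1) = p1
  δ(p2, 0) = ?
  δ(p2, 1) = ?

From the language and accept set, identify what each state tracks — p0: no input read; p1: started with 1 (dead); p2: started with 0.
Each missing δ(q, a) is the state matching the new tracked value after reading a.
δ(p2, 0) = p2; δ(p2, 1) = p2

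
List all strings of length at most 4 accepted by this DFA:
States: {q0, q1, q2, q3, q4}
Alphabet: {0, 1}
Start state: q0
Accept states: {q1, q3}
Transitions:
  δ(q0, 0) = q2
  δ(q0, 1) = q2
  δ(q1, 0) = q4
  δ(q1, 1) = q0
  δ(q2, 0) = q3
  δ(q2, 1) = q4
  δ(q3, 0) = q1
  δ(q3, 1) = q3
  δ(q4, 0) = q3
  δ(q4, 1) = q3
00, 10, 000, 001, 010, 011, 100, 101, 110, 111, 0010, 0011, 0100, 0101, 0110, 0111, 1010, 1011, 1100, 1101, 1110, 1111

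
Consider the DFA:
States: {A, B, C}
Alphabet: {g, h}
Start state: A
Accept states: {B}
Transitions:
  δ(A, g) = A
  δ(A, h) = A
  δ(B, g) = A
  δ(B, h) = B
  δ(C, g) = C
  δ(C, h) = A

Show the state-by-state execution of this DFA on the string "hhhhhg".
read 'h': A → A
  read 'h': A → A
  read 'h': A → A
  read 'h': A → A
  read 'h': A → A
  read 'g': A → A
A -> A -> A -> A -> A -> A -> A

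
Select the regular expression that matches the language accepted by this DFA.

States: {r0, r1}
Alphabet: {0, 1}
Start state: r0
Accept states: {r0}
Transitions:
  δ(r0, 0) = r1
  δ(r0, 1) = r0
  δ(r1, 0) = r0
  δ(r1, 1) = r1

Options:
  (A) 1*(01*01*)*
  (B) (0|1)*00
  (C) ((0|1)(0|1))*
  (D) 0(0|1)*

Check each option against the DFA on short strings; one disagreement eliminates an option:
  (A) 1*(01*01*)*: agrees with the DFA on every string of length ≤ 6
  (B) (0|1)*00: on ε the DFA stays in r0 and accepts (r0 ∈ Accept), but the regex does not match it → eliminate
  (C) ((0|1)(0|1))*: on '1' the DFA goes r0 → r0 and accepts (r0 ∈ Accept), but the regex does not match it → eliminate
  (D) 0(0|1)*: on ε the DFA stays in r0 and accepts (r0 ∈ Accept), but the regex does not match it → eliminate
Only (A) is consistent with the DFA.
(A) 1*(01*01*)*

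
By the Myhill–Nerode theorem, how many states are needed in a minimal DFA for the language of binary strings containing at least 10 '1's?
By Myhill–Nerode, count the distinguishable equivalence classes: 11 classes — having seen 0, 1, …, 9, or ≥10 copies of '1'; any two classes i < j (j ≤ 10) are distinguished by the string 1^(10−j), which takes class j to 10 copies (accepted) but leaves class i below 10 (rejected).
11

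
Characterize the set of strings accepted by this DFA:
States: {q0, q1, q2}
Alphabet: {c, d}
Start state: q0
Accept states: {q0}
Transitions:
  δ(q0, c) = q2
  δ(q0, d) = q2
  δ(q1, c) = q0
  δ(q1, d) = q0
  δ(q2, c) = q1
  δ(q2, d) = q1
Testing a few strings:
  'cdc' → accept
  'dcdd' → reject
  'ccd' → accept
  'c' → reject
State roles: q0=length ≡ 0 (mod 3); q1=length ≡ 2 (mod 3); q2=length ≡ 1 (mod 3)
All strings over {c,d} whose length is a multiple of 3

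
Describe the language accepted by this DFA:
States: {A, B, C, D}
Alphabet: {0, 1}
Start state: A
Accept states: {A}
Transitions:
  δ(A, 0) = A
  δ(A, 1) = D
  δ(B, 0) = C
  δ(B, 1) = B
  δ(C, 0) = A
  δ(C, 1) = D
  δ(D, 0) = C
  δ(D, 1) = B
Testing a few strings:
  '01' → reject
  '011' → reject
  '1111' → reject
  '10' → reject
State roles: A=value ≡ 0 (mod 4); B=value ≡ 3 (mod 4); C=value ≡ 2 (mod 4); D=value ≡ 1 (mod 4)
All binary strings representing a multiple of 4 (read in base 2; leading zeros allowed and ε counts as 0)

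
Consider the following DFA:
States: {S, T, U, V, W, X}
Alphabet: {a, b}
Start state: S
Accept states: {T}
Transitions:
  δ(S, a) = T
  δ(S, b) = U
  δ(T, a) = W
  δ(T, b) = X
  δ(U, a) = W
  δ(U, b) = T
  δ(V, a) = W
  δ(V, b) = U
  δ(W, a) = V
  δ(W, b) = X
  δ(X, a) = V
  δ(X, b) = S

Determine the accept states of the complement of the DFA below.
Complement accept states = All states \ Original accept states
= {S, T, U, V, W, X} \ {T}
{S, U, V, W, X}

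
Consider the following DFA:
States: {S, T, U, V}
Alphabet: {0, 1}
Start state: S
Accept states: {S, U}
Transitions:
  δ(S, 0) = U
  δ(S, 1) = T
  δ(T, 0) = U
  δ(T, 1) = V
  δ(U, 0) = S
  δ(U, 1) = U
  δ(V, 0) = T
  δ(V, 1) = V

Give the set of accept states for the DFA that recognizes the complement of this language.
Complement accept states = All states \ Original accept states
= {S, T, U, V} \ {S, U}
{T, V}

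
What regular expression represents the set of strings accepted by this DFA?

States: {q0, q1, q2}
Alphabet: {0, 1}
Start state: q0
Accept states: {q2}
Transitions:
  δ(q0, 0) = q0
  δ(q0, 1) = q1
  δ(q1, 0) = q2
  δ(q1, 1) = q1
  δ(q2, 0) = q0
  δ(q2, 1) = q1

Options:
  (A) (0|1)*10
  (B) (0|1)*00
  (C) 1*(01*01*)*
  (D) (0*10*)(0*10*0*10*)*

Check each option against the DFA on short strings; one disagreement eliminates an option:
  (A) (0|1)*10: agrees with the DFA on every string of length ≤ 6
  (B) (0|1)*00: on '00' the DFA goes q0 → q0 → q0 and rejects (q0 ∉ Accept), but the regex matches it → eliminate
  (C) 1*(01*01*)*: on ε the DFA stays in q0 and rejects (q0 ∉ Accept), but the regex matches it → eliminate
  (D) (0*10*)(0*10*0*10*)*: on '1' the DFA goes q0 → q1 and rejects (q1 ∉ Accept), but the regex matches it → eliminate
Only (A) is consistent with the DFA.
(A) (0|1)*10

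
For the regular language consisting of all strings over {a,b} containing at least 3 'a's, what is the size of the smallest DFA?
By Myhill–Nerode, count the distinguishable equivalence classes: 4 classes — having seen 0, 1, 2, or ≥3 copies of 'a'; any two classes i < j (j ≤ 3) are distinguished by the string a^(3−j), which takes class j to 3 copies (accepted) but leaves class i below 3 (rejected).
4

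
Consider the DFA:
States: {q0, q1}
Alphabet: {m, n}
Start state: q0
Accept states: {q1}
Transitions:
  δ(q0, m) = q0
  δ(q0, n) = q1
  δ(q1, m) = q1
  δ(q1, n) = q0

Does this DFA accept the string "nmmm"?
Processing string "nmmm":
  q0 --n--> q1
  q1 --m--> q1
  q1 --m--> q1
  q1 --m--> q1
Final state: q1
Accept states: {q1}
Yes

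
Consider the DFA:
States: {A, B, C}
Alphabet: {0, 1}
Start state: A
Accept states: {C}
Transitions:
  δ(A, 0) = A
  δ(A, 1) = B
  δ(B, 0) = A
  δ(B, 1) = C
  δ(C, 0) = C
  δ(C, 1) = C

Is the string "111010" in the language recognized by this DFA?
Processing string "111010":
  A --1--> B
  B --1--> C
  C --1--> C
  C --0--> C
  C --1--> C
  C --0--> C
Final state: C
Accept states: {C}
Yes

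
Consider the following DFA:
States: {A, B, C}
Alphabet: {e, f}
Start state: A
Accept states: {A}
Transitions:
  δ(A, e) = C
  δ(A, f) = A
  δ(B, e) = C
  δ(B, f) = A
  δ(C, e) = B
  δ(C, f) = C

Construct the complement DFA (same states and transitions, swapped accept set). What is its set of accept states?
Complement accept states = All states \ Original accept states
= {A, B, C} \ {A}
{B, C}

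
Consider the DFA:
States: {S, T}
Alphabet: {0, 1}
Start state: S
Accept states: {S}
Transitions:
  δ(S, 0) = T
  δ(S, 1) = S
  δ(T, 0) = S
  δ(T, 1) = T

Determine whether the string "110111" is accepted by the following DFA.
Processing string "110111":
  S --1--> S
  S --1--> S
  S --0--> T
  T --1--> T
  T --1--> T
  T --1--> T
Final state: T
Accept states: {S}
No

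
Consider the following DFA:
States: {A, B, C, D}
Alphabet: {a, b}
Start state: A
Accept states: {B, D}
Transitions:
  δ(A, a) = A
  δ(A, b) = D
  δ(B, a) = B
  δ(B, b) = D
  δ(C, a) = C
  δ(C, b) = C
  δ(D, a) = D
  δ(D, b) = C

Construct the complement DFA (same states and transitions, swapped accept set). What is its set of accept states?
Complement accept states = All states \ Original accept states
= {A, B, C, D} \ {B, D}
{A, C}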